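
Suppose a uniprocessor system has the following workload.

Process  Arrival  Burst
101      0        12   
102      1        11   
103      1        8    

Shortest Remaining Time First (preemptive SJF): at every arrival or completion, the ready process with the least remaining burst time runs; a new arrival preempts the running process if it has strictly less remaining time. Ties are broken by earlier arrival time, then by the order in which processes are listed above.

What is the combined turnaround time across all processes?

Gantt: | 101 0-1 | 103 1-9 | 101 9-20 | 102 20-31 |
Completion: 101=20  102=31  103=9
Turnaround = completion − arrival: 101=20, 102=30, 103=8
Total turnaround = 20 + 30 + 8 = 58

58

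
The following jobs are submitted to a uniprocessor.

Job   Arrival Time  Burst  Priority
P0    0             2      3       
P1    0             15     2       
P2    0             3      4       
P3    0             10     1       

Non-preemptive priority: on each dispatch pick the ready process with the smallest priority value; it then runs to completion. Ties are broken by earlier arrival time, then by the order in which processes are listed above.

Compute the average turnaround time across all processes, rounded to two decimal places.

23.00

Timeline: | P3 0-10 | P1 10-25 | P0 25-27 | P2 27-30 |
Completion: P0=27  P1=25  P2=30  P3=10
Turnaround (C−A): P0=27  P1=25  P2=30  P3=10
Turnaround times: P0=27, P1=25, P2=30, P3=10
Average turnaround = (27+25+30+10) / 4 = 92/4 = 23.00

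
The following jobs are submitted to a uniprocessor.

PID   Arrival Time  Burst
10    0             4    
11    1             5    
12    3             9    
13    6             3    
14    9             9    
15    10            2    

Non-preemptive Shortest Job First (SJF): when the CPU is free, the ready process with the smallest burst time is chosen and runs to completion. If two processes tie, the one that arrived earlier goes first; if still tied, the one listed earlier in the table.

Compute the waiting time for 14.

Schedule: | 10 0-4 | 11 4-9 | 13 9-12 | 15 12-14 | 12 14-23 | 14 23-32 |
Completion: 10=4  11=9  12=23  13=12  14=32  15=14
Waiting(14) = turnaround − burst = 23 − 9 = 14

14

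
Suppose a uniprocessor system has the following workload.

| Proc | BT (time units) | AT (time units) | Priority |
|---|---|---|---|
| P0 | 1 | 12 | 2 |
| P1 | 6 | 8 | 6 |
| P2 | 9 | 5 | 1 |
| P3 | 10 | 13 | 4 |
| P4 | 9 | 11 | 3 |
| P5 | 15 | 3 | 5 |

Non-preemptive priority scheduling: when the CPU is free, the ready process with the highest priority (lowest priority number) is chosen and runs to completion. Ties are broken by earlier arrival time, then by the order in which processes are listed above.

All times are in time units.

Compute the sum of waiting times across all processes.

108

Gantt: | idle 0-3 | P5 3-18 | P2 18-27 | P0 27-28 | P4 28-37 | P3 37-47 | P1 47-53 |
Completion: P0=28  P1=53  P2=27  P3=47  P4=37  P5=18
Turnaround (C−A): P0=16  P1=45  P2=22  P3=34  P4=26  P5=15
Waiting = turnaround − burst: P0=15, P1=39, P2=13, P3=24, P4=17, P5=0
Total waiting = 15 + 39 + 13 + 24 + 17 + 0 = 108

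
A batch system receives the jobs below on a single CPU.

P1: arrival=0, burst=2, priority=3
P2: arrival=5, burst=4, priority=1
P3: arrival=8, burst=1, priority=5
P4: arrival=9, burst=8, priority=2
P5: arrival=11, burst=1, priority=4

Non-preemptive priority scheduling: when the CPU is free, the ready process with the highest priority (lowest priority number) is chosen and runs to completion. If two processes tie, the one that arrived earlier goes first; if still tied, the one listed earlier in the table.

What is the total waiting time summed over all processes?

16

Timeline: | P1 0-2 | idle 2-5 | P2 5-9 | P4 9-17 | P5 17-18 | P3 18-19 |
Completion: P1=2  P2=9  P3=19  P4=17  P5=18
Turnaround (C−A): P1=2  P2=4  P3=11  P4=8  P5=7
Waiting = turnaround − burst: P1=0, P2=0, P3=10, P4=0, P5=6
Total waiting = 0 + 0 + 10 + 0 + 6 = 16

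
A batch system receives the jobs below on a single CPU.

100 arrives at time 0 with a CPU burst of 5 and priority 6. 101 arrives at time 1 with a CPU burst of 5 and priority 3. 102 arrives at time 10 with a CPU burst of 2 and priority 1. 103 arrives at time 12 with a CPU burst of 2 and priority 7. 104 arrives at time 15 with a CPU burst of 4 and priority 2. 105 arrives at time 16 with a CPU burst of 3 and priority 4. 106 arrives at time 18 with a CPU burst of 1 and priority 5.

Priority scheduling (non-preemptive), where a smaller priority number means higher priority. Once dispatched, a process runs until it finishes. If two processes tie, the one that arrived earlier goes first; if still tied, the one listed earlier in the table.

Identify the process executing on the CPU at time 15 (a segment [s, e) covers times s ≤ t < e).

104

Gantt: | 100 0-5 | 101 5-10 | 102 10-12 | 103 12-14 | idle 14-15 | 104 15-19 | 105 19-22 | 106 22-23 |
Completion: 100=5  101=10  102=12  103=14  104=19  105=22  106=23
Turnaround (C−A): 100=5  101=9  102=2  103=2  104=4  105=6  106=5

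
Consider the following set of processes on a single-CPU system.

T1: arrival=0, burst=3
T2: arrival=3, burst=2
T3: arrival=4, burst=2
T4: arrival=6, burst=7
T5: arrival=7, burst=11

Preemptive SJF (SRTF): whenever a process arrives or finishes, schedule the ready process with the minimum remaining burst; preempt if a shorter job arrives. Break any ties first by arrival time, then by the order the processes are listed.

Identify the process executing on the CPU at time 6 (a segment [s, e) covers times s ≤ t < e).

T3

Gantt: | T1 0-3 | T2 3-5 | T3 5-7 | T4 7-14 | T5 14-25 |
Completion: T1=3  T2=5  T3=7  T4=14  T5=25
Turnaround (C−A): T1=3  T2=2  T3=3  T4=8  T5=18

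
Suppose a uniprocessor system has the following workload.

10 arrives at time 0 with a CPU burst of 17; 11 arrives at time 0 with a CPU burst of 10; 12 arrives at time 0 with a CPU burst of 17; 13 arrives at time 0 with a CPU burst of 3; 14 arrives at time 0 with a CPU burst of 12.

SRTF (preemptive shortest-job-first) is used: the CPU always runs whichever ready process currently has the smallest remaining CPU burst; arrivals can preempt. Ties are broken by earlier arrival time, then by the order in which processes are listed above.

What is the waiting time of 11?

Schedule: | 13 0-3 | 11 3-13 | 14 13-25 | 10 25-42 | 12 42-59 |
Completion: 10=42  11=13  12=59  13=3  14=25
Waiting(11) = turnaround − burst = 13 − 10 = 3

3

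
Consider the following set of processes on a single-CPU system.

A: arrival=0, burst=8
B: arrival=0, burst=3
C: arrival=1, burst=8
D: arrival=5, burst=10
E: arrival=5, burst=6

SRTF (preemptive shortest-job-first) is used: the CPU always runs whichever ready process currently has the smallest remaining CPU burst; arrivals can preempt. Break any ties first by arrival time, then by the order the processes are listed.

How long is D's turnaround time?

30

Timeline: | B 0-3 | A 3-11 | E 11-17 | C 17-25 | D 25-35 |
Completion: A=11  B=3  C=25  D=35  E=17
Turnaround (C−A): A=11  B=3  C=24  D=30  E=12
Turnaround(D) = completion − arrival = 35 − 5 = 30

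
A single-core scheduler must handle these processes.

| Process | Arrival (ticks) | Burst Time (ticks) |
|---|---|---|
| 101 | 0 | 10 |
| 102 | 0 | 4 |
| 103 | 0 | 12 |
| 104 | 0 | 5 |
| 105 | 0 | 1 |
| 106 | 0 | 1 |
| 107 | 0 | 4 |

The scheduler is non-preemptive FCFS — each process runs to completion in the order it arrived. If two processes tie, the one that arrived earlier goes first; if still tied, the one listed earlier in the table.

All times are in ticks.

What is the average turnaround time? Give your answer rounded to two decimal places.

26.14

Gantt: | 101 0-10 | 102 10-14 | 103 14-26 | 104 26-31 | 105 31-32 | 106 32-33 | 107 33-37 |
Completion: 101=10  102=14  103=26  104=31  105=32  106=33  107=37
Turnaround times: 101=10, 102=14, 103=26, 104=31, 105=32, 106=33, 107=37
Average turnaround = (10+14+26+31+32+33+37) / 7 = 183/7 = 26.14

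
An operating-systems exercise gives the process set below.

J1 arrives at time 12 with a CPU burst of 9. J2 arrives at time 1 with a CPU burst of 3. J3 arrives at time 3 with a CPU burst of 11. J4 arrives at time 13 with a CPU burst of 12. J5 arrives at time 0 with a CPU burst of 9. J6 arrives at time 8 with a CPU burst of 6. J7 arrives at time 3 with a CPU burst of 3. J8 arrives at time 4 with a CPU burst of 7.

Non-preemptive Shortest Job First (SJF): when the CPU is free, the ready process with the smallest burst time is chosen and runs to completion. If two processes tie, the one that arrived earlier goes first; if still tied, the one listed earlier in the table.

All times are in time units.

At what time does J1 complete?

37

Gantt: | J5 0-9 | J2 9-12 | J7 12-15 | J6 15-21 | J8 21-28 | J1 28-37 | J3 37-48 | J4 48-60 |
Completion: J1=37  J2=12  J3=48  J4=60  J5=9  J6=21  J7=15  J8=28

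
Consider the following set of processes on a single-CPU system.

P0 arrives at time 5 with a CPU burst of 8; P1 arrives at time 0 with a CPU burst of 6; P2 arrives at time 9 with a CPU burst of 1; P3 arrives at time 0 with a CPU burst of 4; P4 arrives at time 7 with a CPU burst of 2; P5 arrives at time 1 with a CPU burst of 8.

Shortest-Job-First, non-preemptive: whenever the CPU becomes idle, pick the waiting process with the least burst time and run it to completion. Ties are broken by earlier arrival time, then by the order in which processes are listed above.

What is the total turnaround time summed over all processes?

Timeline: | P3 0-4 | P1 4-10 | P2 10-11 | P4 11-13 | P5 13-21 | P0 21-29 |
Completion: P0=29  P1=10  P2=11  P3=4  P4=13  P5=21
Turnaround (C−A): P0=24  P1=10  P2=2  P3=4  P4=6  P5=20
Turnaround = completion − arrival: P0=24, P1=10, P2=2, P3=4, P4=6, P5=20
Total turnaround = 24 + 10 + 2 + 4 + 6 + 20 = 66

66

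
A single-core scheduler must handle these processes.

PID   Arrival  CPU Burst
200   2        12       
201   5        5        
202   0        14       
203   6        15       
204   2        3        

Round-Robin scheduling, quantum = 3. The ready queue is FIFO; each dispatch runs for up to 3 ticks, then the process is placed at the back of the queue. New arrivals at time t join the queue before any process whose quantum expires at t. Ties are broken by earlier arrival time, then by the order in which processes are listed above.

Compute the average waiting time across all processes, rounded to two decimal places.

20.80

Gantt: | 202 0-3 | 200 3-6 | 204 6-9 | 202 9-12 | 201 12-15 | 203 15-18 | 200 18-21 | 202 21-24 | 201 24-26 | 203 26-29 | 200 29-32 | 202 32-35 | 203 35-38 | 200 38-41 | 202 41-43 | 203 43-49 |
Completion: 200=41  201=26  202=43  203=49  204=9
Waiting times: 200=27, 201=16, 202=29, 203=28, 204=4
Average waiting = (27+16+29+28+4) / 5 = 104/5 = 20.80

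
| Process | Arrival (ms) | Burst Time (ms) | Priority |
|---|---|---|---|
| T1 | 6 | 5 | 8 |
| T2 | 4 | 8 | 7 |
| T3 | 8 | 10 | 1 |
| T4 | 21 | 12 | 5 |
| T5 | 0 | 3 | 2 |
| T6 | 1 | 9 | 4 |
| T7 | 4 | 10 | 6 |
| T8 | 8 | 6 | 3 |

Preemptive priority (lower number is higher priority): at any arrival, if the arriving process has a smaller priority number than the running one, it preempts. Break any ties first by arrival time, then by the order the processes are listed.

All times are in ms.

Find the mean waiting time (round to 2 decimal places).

21.13

Timeline: | T5 0-3 | T6 3-8 | T3 8-18 | T8 18-24 | T6 24-28 | T4 28-40 | T7 40-50 | T2 50-58 | T1 58-63 |
Completion: T1=63  T2=58  T3=18  T4=40  T5=3  T6=28  T7=50  T8=24
Turnaround (C−A): T1=57  T2=54  T3=10  T4=19  T5=3  T6=27  T7=46  T8=16
Waiting times: T1=52, T2=46, T3=0, T4=7, T5=0, T6=18, T7=36, T8=10
Average waiting = (52+46+0+7+0+18+36+10) / 8 = 169/8 = 21.13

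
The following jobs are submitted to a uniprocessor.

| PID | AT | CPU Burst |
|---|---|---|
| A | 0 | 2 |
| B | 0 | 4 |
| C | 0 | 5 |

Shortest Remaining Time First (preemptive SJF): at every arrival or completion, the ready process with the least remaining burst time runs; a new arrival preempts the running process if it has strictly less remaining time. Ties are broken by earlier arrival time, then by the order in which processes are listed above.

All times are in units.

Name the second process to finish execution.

B

Schedule: | A 0-2 | B 2-6 | C 6-11 |
Completion: A=2  B=6  C=11
Turnaround (C−A): A=2  B=6  C=11
Finish order: A → B → C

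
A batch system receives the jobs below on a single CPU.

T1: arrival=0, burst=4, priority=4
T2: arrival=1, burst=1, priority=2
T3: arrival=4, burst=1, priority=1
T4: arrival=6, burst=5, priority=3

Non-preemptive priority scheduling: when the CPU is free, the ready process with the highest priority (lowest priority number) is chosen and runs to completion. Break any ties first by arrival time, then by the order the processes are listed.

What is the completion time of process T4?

Gantt: | T1 0-4 | T3 4-5 | T2 5-6 | T4 6-11 |
Completion: T1=4  T2=6  T3=5  T4=11
Turnaround (C−A): T1=4  T2=5  T3=1  T4=5

11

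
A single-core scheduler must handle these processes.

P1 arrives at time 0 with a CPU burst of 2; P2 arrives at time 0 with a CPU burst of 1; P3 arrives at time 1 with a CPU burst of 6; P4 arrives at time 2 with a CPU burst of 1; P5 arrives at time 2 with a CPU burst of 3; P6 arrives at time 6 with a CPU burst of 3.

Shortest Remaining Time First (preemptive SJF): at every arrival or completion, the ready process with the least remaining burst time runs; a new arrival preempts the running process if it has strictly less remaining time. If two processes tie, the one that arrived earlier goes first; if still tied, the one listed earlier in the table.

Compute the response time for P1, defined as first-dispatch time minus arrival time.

Gantt: | P2 0-1 | P1 1-3 | P4 3-4 | P5 4-7 | P6 7-10 | P3 10-16 |
Completion: P1=3  P2=1  P3=16  P4=4  P5=7  P6=10
Turnaround (C−A): P1=3  P2=1  P3=15  P4=2  P5=5  P6=4
Response(P1) = first start − arrival = 1 − 0 = 1

1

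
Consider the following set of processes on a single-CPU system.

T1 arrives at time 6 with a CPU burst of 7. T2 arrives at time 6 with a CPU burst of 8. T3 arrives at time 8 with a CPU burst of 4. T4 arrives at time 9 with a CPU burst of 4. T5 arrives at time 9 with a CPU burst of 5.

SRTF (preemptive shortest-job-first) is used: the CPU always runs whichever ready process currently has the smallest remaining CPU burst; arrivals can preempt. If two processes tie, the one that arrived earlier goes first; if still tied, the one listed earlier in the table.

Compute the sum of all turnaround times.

71

Gantt: | idle 0-6 | T1 6-8 | T3 8-12 | T4 12-16 | T1 16-21 | T5 21-26 | T2 26-34 |
Completion: T1=21  T2=34  T3=12  T4=16  T5=26
Turnaround = completion − arrival: T1=15, T2=28, T3=4, T4=7, T5=17
Total turnaround = 15 + 28 + 4 + 7 + 17 = 71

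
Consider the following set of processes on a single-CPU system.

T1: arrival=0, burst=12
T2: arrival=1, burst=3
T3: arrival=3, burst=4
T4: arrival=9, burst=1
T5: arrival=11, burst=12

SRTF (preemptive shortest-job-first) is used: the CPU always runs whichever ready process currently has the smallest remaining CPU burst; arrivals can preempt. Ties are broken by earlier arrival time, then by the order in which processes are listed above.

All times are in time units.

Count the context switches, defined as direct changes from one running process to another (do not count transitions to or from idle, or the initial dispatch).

Timeline: | T1 0-1 | T2 1-4 | T3 4-8 | T1 8-9 | T4 9-10 | T1 10-20 | T5 20-32 |
Completion: T1=20  T2=4  T3=8  T4=10  T5=32

6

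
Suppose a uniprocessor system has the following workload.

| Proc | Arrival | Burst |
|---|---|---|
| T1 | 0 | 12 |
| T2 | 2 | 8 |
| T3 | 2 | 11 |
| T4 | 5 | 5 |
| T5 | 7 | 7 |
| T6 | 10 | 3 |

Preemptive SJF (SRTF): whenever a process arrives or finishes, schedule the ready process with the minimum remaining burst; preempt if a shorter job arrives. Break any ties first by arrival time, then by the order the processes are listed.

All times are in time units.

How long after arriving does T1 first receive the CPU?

Schedule: | T1 0-2 | T2 2-10 | T6 10-13 | T4 13-18 | T5 18-25 | T1 25-35 | T3 35-46 |
Completion: T1=35  T2=10  T3=46  T4=18  T5=25  T6=13
Turnaround (C−A): T1=35  T2=8  T3=44  T4=13  T5=18  T6=3
Response(T1) = first start − arrival = 0 − 0 = 0

0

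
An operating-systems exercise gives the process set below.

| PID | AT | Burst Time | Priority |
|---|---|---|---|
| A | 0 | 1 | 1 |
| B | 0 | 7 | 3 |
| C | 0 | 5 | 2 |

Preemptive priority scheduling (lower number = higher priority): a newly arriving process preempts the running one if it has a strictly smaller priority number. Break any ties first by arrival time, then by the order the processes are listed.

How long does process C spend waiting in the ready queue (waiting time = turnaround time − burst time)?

Schedule: | A 0-1 | C 1-6 | B 6-13 |
Completion: A=1  B=13  C=6
Turnaround (C−A): A=1  B=13  C=6
Waiting(C) = turnaround − burst = 6 − 5 = 1

1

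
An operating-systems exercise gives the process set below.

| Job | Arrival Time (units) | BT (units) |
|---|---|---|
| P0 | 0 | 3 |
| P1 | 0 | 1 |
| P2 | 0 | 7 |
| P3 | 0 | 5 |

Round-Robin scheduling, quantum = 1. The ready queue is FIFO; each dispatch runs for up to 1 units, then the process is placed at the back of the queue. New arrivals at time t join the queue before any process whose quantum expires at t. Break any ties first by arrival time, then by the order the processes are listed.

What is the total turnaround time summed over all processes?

Schedule: | P0 0-1 | P1 1-2 | P2 2-3 | P3 3-4 | P0 4-5 | P2 5-6 | P3 6-7 | P0 7-8 | P2 8-9 | P3 9-10 | P2 10-11 | P3 11-12 | P2 12-13 | P3 13-14 | P2 14-16 |
Completion: P0=8  P1=2  P2=16  P3=14
Turnaround (C−A): P0=8  P1=2  P2=16  P3=14
Turnaround = completion − arrival: P0=8, P1=2, P2=16, P3=14
Total turnaround = 8 + 2 + 16 + 14 = 40

40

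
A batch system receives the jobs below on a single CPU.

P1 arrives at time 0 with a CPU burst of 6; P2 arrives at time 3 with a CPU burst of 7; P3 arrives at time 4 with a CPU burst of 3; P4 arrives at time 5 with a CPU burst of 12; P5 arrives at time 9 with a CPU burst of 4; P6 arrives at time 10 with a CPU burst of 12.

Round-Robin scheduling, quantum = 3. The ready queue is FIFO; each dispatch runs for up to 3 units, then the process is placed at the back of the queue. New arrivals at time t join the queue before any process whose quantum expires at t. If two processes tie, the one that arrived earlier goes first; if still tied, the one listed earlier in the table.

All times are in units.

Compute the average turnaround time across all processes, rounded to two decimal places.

Gantt: | P1 0-3 | P2 3-6 | P1 6-9 | P3 9-12 | P4 12-15 | P2 15-18 | P5 18-21 | P6 21-24 | P4 24-27 | P2 27-28 | P5 28-29 | P6 29-32 | P4 32-35 | P6 35-38 | P4 38-41 | P6 41-44 |
Completion: P1=9  P2=28  P3=12  P4=41  P5=29  P6=44
Turnaround times: P1=9, P2=25, P3=8, P4=36, P5=20, P6=34
Average turnaround = (9+25+8+36+20+34) / 6 = 132/6 = 22.00

22.00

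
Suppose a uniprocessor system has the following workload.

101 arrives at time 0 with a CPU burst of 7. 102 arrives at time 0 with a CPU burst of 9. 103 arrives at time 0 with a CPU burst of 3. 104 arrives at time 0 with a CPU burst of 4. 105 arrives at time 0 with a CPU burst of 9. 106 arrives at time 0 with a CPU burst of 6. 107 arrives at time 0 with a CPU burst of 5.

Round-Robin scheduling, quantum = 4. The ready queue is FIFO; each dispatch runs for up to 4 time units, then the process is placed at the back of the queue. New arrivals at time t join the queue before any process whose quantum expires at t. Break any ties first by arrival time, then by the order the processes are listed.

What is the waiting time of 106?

34

Gantt: | 101 0-4 | 102 4-8 | 103 8-11 | 104 11-15 | 105 15-19 | 106 19-23 | 107 23-27 | 101 27-30 | 102 30-34 | 105 34-38 | 106 38-40 | 107 40-41 | 102 41-42 | 105 42-43 |
Completion: 101=30  102=42  103=11  104=15  105=43  106=40  107=41
Waiting(106) = turnaround − burst = 40 − 6 = 34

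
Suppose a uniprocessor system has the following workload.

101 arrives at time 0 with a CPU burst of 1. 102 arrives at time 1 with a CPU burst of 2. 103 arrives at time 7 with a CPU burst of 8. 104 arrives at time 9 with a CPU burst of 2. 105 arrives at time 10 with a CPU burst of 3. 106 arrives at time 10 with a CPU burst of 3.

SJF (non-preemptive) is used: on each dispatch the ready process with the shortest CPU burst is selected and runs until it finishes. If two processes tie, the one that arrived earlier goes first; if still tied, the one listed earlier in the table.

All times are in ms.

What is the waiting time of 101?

Schedule: | 101 0-1 | 102 1-3 | idle 3-7 | 103 7-15 | 104 15-17 | 105 17-20 | 106 20-23 |
Completion: 101=1  102=3  103=15  104=17  105=20  106=23
Turnaround (C−A): 101=1  102=2  103=8  104=8  105=10  106=13
Waiting(101) = turnaround − burst = 1 − 1 = 0

0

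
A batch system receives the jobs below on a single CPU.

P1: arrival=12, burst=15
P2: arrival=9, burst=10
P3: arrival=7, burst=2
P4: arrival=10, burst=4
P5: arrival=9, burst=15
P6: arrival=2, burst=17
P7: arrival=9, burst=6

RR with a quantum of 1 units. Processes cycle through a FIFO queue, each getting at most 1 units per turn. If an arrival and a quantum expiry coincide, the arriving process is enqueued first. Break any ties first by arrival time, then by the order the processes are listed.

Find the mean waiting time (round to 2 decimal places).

31.00

Timeline: | idle 0-2 | P6 2-7 | P3 7-8 | P6 8-9 | P3 9-10 | P2 10-11 | P5 11-12 | P7 12-13 | P6 13-14 | P4 14-15 | P2 15-16 | P1 16-17 | P5 17-18 | P7 18-19 | P6 19-20 | P4 20-21 | P2 21-22 | P1 22-23 | P5 23-24 | P7 24-25 | P6 25-26 | P4 26-27 | P2 27-28 | P1 28-29 | P5 29-30 | P7 30-31 | P6 31-32 | P4 32-33 | P2 33-34 | P1 34-35 | P5 35-36 | P7 36-37 | P6 37-38 | P2 38-39 | P1 39-40 | P5 40-41 | P7 41-42 | P6 42-43 | P2 43-44 | P1 44-45 | P5 45-46 | P6 46-47 | P2 47-48 | P1 48-49 | P5 49-50 | P6 50-51 | P2 51-52 | P1 52-53 | P5 53-54 | P6 54-55 | P2 55-56 | P1 56-57 | P5 57-58 | P6 58-59 | P1 59-60 | P5 60-61 | P6 61-62 | P1 62-63 | P5 63-64 | P1 64-65 | P5 65-66 | P1 66-67 | P5 67-68 | P1 68-69 | P5 69-70 | P1 70-71 |
Completion: P1=71  P2=56  P3=10  P4=33  P5=70  P6=62  P7=42
Turnaround (C−A): P1=59  P2=47  P3=3  P4=23  P5=61  P6=60  P7=33
Waiting times: P1=44, P2=37, P3=1, P4=19, P5=46, P6=43, P7=27
Average waiting = (44+37+1+19+46+43+27) / 7 = 217/7 = 31.00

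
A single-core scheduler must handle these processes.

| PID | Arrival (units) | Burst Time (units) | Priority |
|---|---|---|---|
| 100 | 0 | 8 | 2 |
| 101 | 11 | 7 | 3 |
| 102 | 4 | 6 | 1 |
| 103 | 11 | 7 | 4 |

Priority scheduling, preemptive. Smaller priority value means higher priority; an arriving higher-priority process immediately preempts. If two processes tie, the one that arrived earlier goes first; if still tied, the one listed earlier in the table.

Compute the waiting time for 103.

Gantt: | 100 0-4 | 102 4-10 | 100 10-14 | 101 14-21 | 103 21-28 |
Completion: 100=14  101=21  102=10  103=28
Waiting(103) = turnaround − burst = 17 − 7 = 10

10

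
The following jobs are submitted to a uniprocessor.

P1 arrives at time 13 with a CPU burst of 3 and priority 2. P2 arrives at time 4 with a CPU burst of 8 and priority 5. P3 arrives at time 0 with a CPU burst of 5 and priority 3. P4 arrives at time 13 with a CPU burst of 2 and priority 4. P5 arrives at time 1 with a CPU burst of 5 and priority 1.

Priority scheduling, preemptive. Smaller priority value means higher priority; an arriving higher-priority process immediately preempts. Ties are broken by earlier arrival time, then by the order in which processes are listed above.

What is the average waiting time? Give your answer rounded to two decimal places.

Schedule: | P3 0-1 | P5 1-6 | P3 6-10 | P2 10-13 | P1 13-16 | P4 16-18 | P2 18-23 |
Completion: P1=16  P2=23  P3=10  P4=18  P5=6
Turnaround (C−A): P1=3  P2=19  P3=10  P4=5  P5=5
Waiting times: P1=0, P2=11, P3=5, P4=3, P5=0
Average waiting = (0+11+5+3+0) / 5 = 19/5 = 3.80

3.80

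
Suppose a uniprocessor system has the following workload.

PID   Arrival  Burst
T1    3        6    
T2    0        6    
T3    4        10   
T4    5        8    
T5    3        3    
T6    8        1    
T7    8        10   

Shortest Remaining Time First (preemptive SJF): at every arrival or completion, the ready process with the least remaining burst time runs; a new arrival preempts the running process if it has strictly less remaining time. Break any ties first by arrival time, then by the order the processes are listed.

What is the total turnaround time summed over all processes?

Schedule: | T2 0-6 | T5 6-9 | T6 9-10 | T1 10-16 | T4 16-24 | T3 24-34 | T7 34-44 |
Completion: T1=16  T2=6  T3=34  T4=24  T5=9  T6=10  T7=44
Turnaround = completion − arrival: T1=13, T2=6, T3=30, T4=19, T5=6, T6=2, T7=36
Total turnaround = 13 + 6 + 30 + 19 + 6 + 2 + 36 = 112

112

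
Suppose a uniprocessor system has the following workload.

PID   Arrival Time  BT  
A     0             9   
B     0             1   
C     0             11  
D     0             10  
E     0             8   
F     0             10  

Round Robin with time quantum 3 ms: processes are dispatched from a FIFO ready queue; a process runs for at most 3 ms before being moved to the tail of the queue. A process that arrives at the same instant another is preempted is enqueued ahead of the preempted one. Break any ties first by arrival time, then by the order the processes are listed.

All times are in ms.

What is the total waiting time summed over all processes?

175

Gantt: | A 0-3 | B 3-4 | C 4-7 | D 7-10 | E 10-13 | F 13-16 | A 16-19 | C 19-22 | D 22-25 | E 25-28 | F 28-31 | A 31-34 | C 34-37 | D 37-40 | E 40-42 | F 42-45 | C 45-47 | D 47-48 | F 48-49 |
Completion: A=34  B=4  C=47  D=48  E=42  F=49
Turnaround (C−A): A=34  B=4  C=47  D=48  E=42  F=49
Waiting = turnaround − burst: A=25, B=3, C=36, D=38, E=34, F=39
Total waiting = 25 + 3 + 36 + 38 + 34 + 39 = 175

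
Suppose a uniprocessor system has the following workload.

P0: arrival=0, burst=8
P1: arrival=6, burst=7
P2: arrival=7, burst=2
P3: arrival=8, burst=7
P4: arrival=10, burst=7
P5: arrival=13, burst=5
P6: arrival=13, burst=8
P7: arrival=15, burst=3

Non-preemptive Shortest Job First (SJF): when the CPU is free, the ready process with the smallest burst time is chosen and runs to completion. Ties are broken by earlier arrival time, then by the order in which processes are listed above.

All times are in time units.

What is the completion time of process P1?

Timeline: | P0 0-8 | P2 8-10 | P1 10-17 | P7 17-20 | P5 20-25 | P3 25-32 | P4 32-39 | P6 39-47 |
Completion: P0=8  P1=17  P2=10  P3=32  P4=39  P5=25  P6=47  P7=20
Turnaround (C−A): P0=8  P1=11  P2=3  P3=24  P4=29  P5=12  P6=34  P7=5

17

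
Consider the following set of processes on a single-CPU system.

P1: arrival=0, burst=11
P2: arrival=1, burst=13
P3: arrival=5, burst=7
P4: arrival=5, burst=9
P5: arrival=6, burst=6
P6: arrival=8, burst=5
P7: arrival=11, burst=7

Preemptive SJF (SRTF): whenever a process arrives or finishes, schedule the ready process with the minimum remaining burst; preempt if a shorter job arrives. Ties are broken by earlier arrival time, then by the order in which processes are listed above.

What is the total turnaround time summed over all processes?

181

Schedule: | P1 0-11 | P6 11-16 | P5 16-22 | P3 22-29 | P7 29-36 | P4 36-45 | P2 45-58 |
Completion: P1=11  P2=58  P3=29  P4=45  P5=22  P6=16  P7=36
Turnaround (C−A): P1=11  P2=57  P3=24  P4=40  P5=16  P6=8  P7=25
Turnaround = completion − arrival: P1=11, P2=57, P3=24, P4=40, P5=16, P6=8, P7=25
Total turnaround = 11 + 57 + 24 + 40 + 16 + 8 + 25 = 181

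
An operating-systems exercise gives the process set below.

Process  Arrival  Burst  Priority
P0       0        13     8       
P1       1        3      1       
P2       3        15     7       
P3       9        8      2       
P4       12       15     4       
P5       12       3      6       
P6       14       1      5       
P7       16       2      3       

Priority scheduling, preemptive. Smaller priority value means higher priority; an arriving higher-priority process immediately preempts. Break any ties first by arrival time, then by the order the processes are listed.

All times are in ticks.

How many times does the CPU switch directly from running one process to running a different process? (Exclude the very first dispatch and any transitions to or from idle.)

Timeline: | P0 0-1 | P1 1-4 | P2 4-9 | P3 9-17 | P7 17-19 | P4 19-34 | P6 34-35 | P5 35-38 | P2 38-48 | P0 48-60 |
Completion: P0=60  P1=4  P2=48  P3=17  P4=34  P5=38  P6=35  P7=19

9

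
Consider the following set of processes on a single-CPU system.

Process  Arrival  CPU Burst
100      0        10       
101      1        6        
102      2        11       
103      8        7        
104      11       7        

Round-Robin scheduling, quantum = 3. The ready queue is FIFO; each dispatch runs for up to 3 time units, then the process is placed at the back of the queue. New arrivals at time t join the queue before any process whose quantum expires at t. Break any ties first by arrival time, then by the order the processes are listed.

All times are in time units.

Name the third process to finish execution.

103

Timeline: | 100 0-3 | 101 3-6 | 102 6-9 | 100 9-12 | 101 12-15 | 103 15-18 | 102 18-21 | 104 21-24 | 100 24-27 | 103 27-30 | 102 30-33 | 104 33-36 | 100 36-37 | 103 37-38 | 102 38-40 | 104 40-41 |
Completion: 100=37  101=15  102=40  103=38  104=41
Finish order: 101 → 100 → 103 → 102 → 104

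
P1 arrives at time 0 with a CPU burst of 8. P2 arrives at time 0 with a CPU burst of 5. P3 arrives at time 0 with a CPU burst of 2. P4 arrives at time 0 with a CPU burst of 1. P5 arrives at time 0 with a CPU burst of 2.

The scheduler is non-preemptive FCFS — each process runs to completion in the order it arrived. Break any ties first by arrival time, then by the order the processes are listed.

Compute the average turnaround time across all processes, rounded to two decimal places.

14.00

Gantt: | P1 0-8 | P2 8-13 | P3 13-15 | P4 15-16 | P5 16-18 |
Completion: P1=8  P2=13  P3=15  P4=16  P5=18
Turnaround times: P1=8, P2=13, P3=15, P4=16, P5=18
Average turnaround = (8+13+15+16+18) / 5 = 70/5 = 14.00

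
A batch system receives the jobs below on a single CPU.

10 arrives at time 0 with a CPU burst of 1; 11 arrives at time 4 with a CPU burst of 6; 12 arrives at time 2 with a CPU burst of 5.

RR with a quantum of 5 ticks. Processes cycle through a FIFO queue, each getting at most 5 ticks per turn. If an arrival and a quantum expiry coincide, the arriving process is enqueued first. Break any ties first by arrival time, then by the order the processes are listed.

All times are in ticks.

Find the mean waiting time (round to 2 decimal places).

Timeline: | 10 0-1 | idle 1-2 | 12 2-7 | 11 7-13 |
Completion: 10=1  11=13  12=7
Turnaround (C−A): 10=1  11=9  12=5
Waiting times: 10=0, 11=3, 12=0
Average waiting = (0+3+0) / 3 = 3/3 = 1.00

1.00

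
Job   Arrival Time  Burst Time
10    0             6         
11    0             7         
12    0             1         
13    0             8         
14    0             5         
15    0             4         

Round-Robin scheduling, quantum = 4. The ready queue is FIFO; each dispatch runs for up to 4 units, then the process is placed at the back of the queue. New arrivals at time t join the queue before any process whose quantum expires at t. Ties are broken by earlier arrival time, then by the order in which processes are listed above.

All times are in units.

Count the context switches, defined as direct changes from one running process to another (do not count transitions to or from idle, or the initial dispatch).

Gantt: | 10 0-4 | 11 4-8 | 12 8-9 | 13 9-13 | 14 13-17 | 15 17-21 | 10 21-23 | 11 23-26 | 13 26-30 | 14 30-31 |
Completion: 10=23  11=26  12=9  13=30  14=31  15=21

9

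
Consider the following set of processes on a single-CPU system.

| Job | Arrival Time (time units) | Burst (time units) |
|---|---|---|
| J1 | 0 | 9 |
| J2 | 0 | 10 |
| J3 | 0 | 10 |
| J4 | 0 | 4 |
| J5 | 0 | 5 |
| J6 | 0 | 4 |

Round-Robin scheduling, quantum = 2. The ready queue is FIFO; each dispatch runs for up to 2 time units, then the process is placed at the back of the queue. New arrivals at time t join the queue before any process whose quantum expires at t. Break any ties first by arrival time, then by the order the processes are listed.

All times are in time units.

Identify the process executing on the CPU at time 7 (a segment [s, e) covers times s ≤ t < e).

J4

Schedule: | J1 0-2 | J2 2-4 | J3 4-6 | J4 6-8 | J5 8-10 | J6 10-12 | J1 12-14 | J2 14-16 | J3 16-18 | J4 18-20 | J5 20-22 | J6 22-24 | J1 24-26 | J2 26-28 | J3 28-30 | J5 30-31 | J1 31-33 | J2 33-35 | J3 35-37 | J1 37-38 | J2 38-40 | J3 40-42 |
Completion: J1=38  J2=40  J3=42  J4=20  J5=31  J6=24
Turnaround (C−A): J1=38  J2=40  J3=42  J4=20  J5=31  J6=24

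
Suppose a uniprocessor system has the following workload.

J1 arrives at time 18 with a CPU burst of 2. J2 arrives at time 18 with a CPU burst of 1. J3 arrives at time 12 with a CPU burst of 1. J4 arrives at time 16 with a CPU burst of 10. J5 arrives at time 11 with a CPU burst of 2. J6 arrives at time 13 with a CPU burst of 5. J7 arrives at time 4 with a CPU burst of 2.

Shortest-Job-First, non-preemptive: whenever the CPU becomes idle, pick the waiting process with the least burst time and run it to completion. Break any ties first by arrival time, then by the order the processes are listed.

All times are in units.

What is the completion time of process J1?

Timeline: | idle 0-4 | J7 4-6 | idle 6-11 | J5 11-13 | J3 13-14 | J6 14-19 | J2 19-20 | J1 20-22 | J4 22-32 |
Completion: J1=22  J2=20  J3=14  J4=32  J5=13  J6=19  J7=6
Turnaround (C−A): J1=4  J2=2  J3=2  J4=16  J5=2  J6=6  J7=2

22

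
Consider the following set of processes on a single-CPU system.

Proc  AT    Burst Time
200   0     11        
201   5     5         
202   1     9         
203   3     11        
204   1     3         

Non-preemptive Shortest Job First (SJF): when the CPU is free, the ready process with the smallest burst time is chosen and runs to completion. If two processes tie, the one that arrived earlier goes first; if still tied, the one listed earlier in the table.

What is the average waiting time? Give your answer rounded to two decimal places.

Schedule: | 200 0-11 | 204 11-14 | 201 14-19 | 202 19-28 | 203 28-39 |
Completion: 200=11  201=19  202=28  203=39  204=14
Turnaround (C−A): 200=11  201=14  202=27  203=36  204=13
Waiting times: 200=0, 201=9, 202=18, 203=25, 204=10
Average waiting = (0+9+18+25+10) / 5 = 62/5 = 12.40

12.40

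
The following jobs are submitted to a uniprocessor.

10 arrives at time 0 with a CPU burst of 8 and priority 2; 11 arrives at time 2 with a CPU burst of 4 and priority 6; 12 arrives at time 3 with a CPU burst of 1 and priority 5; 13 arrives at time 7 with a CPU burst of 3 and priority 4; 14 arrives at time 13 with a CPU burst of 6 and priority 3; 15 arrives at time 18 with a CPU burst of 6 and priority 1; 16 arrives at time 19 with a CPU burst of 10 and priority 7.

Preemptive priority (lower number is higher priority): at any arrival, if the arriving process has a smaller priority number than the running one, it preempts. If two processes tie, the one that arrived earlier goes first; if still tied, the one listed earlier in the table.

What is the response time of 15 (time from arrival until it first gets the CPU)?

0

Schedule: | 10 0-8 | 13 8-11 | 12 11-12 | 11 12-13 | 14 13-18 | 15 18-24 | 14 24-25 | 11 25-28 | 16 28-38 |
Completion: 10=8  11=28  12=12  13=11  14=25  15=24  16=38
Response(15) = first start − arrival = 18 − 18 = 0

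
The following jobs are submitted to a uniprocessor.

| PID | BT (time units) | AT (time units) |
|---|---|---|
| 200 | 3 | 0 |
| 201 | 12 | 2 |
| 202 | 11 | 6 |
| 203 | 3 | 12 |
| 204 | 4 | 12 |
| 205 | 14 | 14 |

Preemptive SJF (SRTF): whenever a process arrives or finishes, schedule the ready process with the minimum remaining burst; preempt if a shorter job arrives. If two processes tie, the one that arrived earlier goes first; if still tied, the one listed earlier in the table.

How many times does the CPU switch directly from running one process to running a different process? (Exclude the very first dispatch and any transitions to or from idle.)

Gantt: | 200 0-3 | 201 3-15 | 203 15-18 | 204 18-22 | 202 22-33 | 205 33-47 |
Completion: 200=3  201=15  202=33  203=18  204=22  205=47
Turnaround (C−A): 200=3  201=13  202=27  203=6  204=10  205=33

5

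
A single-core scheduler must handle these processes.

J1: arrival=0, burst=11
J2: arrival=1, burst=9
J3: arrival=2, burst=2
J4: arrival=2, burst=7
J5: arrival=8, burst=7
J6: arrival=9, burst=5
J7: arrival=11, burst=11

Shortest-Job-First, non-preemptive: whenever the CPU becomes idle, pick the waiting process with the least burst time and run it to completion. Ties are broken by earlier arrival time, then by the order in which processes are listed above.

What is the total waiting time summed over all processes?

Schedule: | J1 0-11 | J3 11-13 | J6 13-18 | J4 18-25 | J5 25-32 | J2 32-41 | J7 41-52 |
Completion: J1=11  J2=41  J3=13  J4=25  J5=32  J6=18  J7=52
Turnaround (C−A): J1=11  J2=40  J3=11  J4=23  J5=24  J6=9  J7=41
Waiting = turnaround − burst: J1=0, J2=31, J3=9, J4=16, J5=17, J6=4, J7=30
Total waiting = 0 + 31 + 9 + 16 + 17 + 4 + 30 = 107

107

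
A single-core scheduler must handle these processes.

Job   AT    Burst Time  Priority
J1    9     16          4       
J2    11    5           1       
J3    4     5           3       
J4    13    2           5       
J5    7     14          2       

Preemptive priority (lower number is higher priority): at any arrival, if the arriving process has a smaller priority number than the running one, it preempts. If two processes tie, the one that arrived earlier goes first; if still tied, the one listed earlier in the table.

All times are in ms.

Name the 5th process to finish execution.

Gantt: | idle 0-4 | J3 4-7 | J5 7-11 | J2 11-16 | J5 16-26 | J3 26-28 | J1 28-44 | J4 44-46 |
Completion: J1=44  J2=16  J3=28  J4=46  J5=26
Turnaround (C−A): J1=35  J2=5  J3=24  J4=33  J5=19
Finish order: J2 → J5 → J3 → J1 → J4

J4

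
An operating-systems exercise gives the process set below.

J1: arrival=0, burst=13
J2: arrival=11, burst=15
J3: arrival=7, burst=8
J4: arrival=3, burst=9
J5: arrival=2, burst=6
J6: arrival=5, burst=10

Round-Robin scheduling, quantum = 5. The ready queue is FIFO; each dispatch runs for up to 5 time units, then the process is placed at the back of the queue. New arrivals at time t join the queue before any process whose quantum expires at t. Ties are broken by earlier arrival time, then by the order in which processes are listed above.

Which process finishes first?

Gantt: | J1 0-5 | J5 5-10 | J4 10-15 | J6 15-20 | J1 20-25 | J3 25-30 | J5 30-31 | J2 31-36 | J4 36-40 | J6 40-45 | J1 45-48 | J3 48-51 | J2 51-61 |
Completion: J1=48  J2=61  J3=51  J4=40  J5=31  J6=45
Turnaround (C−A): J1=48  J2=50  J3=44  J4=37  J5=29  J6=40
Finish order: J5 → J4 → J6 → J1 → J3 → J2

J5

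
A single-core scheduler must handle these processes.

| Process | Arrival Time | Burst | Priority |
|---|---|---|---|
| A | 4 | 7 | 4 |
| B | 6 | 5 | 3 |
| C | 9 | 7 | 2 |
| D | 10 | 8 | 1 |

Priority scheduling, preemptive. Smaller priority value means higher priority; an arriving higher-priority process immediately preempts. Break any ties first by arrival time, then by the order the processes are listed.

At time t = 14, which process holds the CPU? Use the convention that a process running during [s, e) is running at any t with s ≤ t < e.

Timeline: | idle 0-4 | A 4-6 | B 6-9 | C 9-10 | D 10-18 | C 18-24 | B 24-26 | A 26-31 |
Completion: A=31  B=26  C=24  D=18
Turnaround (C−A): A=27  B=20  C=15  D=8

D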